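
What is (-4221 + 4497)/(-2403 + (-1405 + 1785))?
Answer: -276/2023 ≈ -0.13643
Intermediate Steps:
(-4221 + 4497)/(-2403 + (-1405 + 1785)) = 276/(-2403 + 380) = 276/(-2023) = 276*(-1/2023) = -276/2023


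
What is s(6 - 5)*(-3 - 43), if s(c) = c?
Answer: -46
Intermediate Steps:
s(6 - 5)*(-3 - 43) = (6 - 5)*(-3 - 43) = 1*(-46) = -46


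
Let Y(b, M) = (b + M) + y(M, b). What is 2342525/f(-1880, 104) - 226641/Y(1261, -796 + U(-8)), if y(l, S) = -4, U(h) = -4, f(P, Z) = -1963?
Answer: -1515430208/897091 ≈ -1689.3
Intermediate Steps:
Y(b, M) = -4 + M + b (Y(b, M) = (b + M) - 4 = (M + b) - 4 = -4 + M + b)
2342525/f(-1880, 104) - 226641/Y(1261, -796 + U(-8)) = 2342525/(-1963) - 226641/(-4 + (-796 - 4) + 1261) = 2342525*(-1/1963) - 226641/(-4 - 800 + 1261) = -2342525/1963 - 226641/457 = -1515430208/897091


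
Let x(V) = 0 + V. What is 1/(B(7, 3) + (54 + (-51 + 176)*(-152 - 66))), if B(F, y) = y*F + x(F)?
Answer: -1/27168 ≈ -3.6808e-5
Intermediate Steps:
x(V) = V
B(F, y) = F + F*y (B(F, y) = y*F + F = F*y + F = F + F*y)
1/(B(7, 3) + (54 + (-51 + 176)*(-152 - 66))) = 1/(7*(1 + 3) + (54 + (-51 + 176)*(-152 - 66))) = 1/(7*4 + (54 + 125*(-218))) = 1/(28 + (54 - 27250)) = 1/(28 - 27196) = 1/(-27168) = -1/27168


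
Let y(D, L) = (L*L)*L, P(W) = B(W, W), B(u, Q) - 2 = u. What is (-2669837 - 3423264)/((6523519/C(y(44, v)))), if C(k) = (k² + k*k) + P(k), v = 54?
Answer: -302156757081379858/6523519 ≈ -4.6318e+10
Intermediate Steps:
B(u, Q) = 2 + u
P(W) = 2 + W
y(D, L) = L³ (y(D, L) = L²*L = L³)
C(k) = 2 + k + 2*k² (C(k) = (k² + k*k) + (2 + k) = (k² + k²) + (2 + k) = 2*k² + (2 + k) = 2 + k + 2*k²)
(-2669837 - 3423264)/((6523519/C(y(44, v)))) = (-2669837 - 3423264)/((6523519/(2 + 54³ + 2*(54³)²))) = -6093101/(6523519/(2 + 157464 + 2*157464²)) = -6093101/(6523519/(2 + 157464 + 2*24794911296)) = -6093101/(6523519/(2 + 157464 + 49589822592)) = -6093101/(6523519/49589980058) = -6093101/(6523519*(1/49589980058)) = -6093101/6523519/49589980058 = -6093101*49589980058/6523519 = -302156757081379858/6523519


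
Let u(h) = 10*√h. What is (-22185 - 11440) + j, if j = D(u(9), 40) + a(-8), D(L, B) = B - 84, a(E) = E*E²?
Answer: -34181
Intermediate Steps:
a(E) = E³
D(L, B) = -84 + B
j = -556 (j = (-84 + 40) + (-8)³ = -44 - 512 = -556)
(-22185 - 11440) + j = (-22185 - 11440) - 556 = -33625 - 556 = -34181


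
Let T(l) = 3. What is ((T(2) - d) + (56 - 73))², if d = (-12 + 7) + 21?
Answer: 900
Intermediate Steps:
d = 16 (d = -5 + 21 = 16)
((T(2) - d) + (56 - 73))² = ((3 - 1*16) + (56 - 73))² = ((3 - 16) - 17)² = (-13 - 17)² = (-30)² = 900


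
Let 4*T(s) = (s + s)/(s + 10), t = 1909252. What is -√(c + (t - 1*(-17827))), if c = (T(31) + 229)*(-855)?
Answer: -√11638980206/82 ≈ -1315.7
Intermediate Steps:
T(s) = s/(2*(10 + s)) (T(s) = ((s + s)/(s + 10))/4 = ((2*s)/(10 + s))/4 = (2*s/(10 + s))/4 = s/(2*(10 + s)))
c = -16081695/82 (c = ((½)*31/(10 + 31) + 229)*(-855) = ((½)*31/41 + 229)*(-855) = ((½)*31*(1/41) + 229)*(-855) = (31/82 + 229)*(-855) = (18809/82)*(-855) = -16081695/82 ≈ -1.9612e+5)
-√(c + (t - 1*(-17827))) = -√(-16081695/82 + (1909252 - 1*(-17827))) = -√(-16081695/82 + (1909252 + 17827)) = -√(-16081695/82 + 1927079) = -√(141938783/82) = -√11638980206/82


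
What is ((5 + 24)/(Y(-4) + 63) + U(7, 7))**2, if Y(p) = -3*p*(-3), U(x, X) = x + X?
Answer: 165649/729 ≈ 227.23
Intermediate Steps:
U(x, X) = X + x
Y(p) = 9*p
((5 + 24)/(Y(-4) + 63) + U(7, 7))**2 = ((5 + 24)/(9*(-4) + 63) + (7 + 7))**2 = (29/(-36 + 63) + 14)**2 = (29/27 + 14)**2 = (407/27)**2 = 165649/729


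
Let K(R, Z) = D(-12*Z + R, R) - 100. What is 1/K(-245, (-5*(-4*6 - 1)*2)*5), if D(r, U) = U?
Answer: -1/345 ≈ -0.0028986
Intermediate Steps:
K(R, Z) = -100 + R (K(R, Z) = R - 100 = -100 + R)
1/K(-245, (-5*(-4*6 - 1)*2)*5) = 1/(-100 - 245) = 1/(-345) = -1/345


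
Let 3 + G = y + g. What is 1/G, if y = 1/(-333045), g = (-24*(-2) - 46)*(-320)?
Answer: -333045/214147936 ≈ -0.0015552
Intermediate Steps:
g = -640 (g = (48 - 46)*(-320) = 2*(-320) = -640)
y = -1/333045 ≈ -3.0026e-6
G = -214147936/333045 (G = -3 + (-1/333045 - 640) = -3 - 213148801/333045 = -214147936/333045 ≈ -643.00)
1/G = 1/(-214147936/333045) = -333045/214147936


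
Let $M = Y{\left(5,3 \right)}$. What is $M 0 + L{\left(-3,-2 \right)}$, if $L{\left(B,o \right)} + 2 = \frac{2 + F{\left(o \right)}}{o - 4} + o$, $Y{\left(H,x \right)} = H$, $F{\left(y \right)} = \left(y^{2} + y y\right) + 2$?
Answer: $-6$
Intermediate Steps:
$F{\left(y \right)} = 2 + 2 y^{2}$ ($F{\left(y \right)} = \left(y^{2} + y^{2}\right) + 2 = 2 y^{2} + 2 = 2 + 2 y^{2}$)
$M = 5$
$L{\left(B,o \right)} = -2 + o + \frac{4 + 2 o^{2}}{-4 + o}$ ($L{\left(B,o \right)} = -2 + \left(\frac{2 + \left(2 + 2 o^{2}\right)}{o - 4} + o\right) = -2 + \left(\frac{4 + 2 o^{2}}{-4 + o} + o\right) = -2 + \left(o + \frac{4 + 2 o^{2}}{-4 + o}\right) = -2 + o + \frac{4 + 2 o^{2}}{-4 + o}$)
$M 0 + L{\left(-3,-2 \right)} = 5 \cdot 0 + \frac{3 \left(4 + \left(-2\right)^{2} - -4\right)}{-4 - 2} = 0 + \frac{3 \left(4 + 4 + 4\right)}{-6} = 0 + 3 \left(- \frac{1}{6}\right) 12 = 0 - 6 = -6$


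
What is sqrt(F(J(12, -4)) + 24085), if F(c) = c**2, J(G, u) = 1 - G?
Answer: 7*sqrt(494) ≈ 155.58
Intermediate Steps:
sqrt(F(J(12, -4)) + 24085) = sqrt((1 - 1*12)**2 + 24085) = sqrt((1 - 12)**2 + 24085) = sqrt((-11)**2 + 24085) = sqrt(121 + 24085) = sqrt(24206) = 7*sqrt(494)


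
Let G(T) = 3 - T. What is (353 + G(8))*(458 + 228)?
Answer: 238728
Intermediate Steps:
(353 + G(8))*(458 + 228) = (353 + (3 - 1*8))*(458 + 228) = (353 + (3 - 8))*686 = (353 - 5)*686 = 348*686 = 238728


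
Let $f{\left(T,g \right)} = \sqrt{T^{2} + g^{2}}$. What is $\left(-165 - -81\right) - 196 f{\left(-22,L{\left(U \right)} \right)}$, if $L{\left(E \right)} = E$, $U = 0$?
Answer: $-4396$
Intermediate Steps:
$\left(-165 - -81\right) - 196 f{\left(-22,L{\left(U \right)} \right)} = \left(-165 - -81\right) - 196 \sqrt{\left(-22\right)^{2} + 0^{2}} = \left(-165 + 81\right) - 196 \sqrt{484 + 0} = -84 - 196 \sqrt{484} = -84 - 4312 = -4396$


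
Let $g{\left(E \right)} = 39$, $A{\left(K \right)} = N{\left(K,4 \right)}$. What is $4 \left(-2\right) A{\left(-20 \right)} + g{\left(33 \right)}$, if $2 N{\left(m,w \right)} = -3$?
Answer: $51$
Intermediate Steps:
$N{\left(m,w \right)} = - \frac{3}{2}$ ($N{\left(m,w \right)} = \frac{1}{2} \left(-3\right) = - \frac{3}{2}$)
$A{\left(K \right)} = - \frac{3}{2}$
$4 \left(-2\right) A{\left(-20 \right)} + g{\left(33 \right)} = 4 \left(-2\right) \left(- \frac{3}{2}\right) + 39 = \left(-8\right) \left(- \frac{3}{2}\right) + 39 = 12 + 39 = 51$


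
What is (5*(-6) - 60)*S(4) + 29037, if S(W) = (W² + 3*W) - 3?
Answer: 26787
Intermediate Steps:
S(W) = -3 + W² + 3*W
(5*(-6) - 60)*S(4) + 29037 = (5*(-6) - 60)*(-3 + 4² + 3*4) + 29037 = (-30 - 60)*(-3 + 16 + 12) + 29037 = -90*25 + 29037 = -2250 + 29037 = 26787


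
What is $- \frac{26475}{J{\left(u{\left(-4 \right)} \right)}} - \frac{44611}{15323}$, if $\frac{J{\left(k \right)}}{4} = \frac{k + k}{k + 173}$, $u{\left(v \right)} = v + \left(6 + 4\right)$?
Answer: $- \frac{3458010543}{35024} \approx -98733.0$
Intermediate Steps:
$u{\left(v \right)} = 10 + v$ ($u{\left(v \right)} = v + 10 = 10 + v$)
$J{\left(k \right)} = \frac{8 k}{173 + k}$ ($J{\left(k \right)} = 4 \frac{k + k}{k + 173} = 4 \frac{2 k}{173 + k} = \frac{8 k}{173 + k}$)
$- \frac{26475}{J{\left(u{\left(-4 \right)} \right)}} - \frac{44611}{15323} = - \frac{26475}{8 \left(10 - 4\right) \frac{1}{173 + \left(10 - 4\right)}} - \frac{44611}{15323} = - \frac{26475}{8 \cdot 6 \frac{1}{173 + 6}} - \frac{6373}{2189} = - \frac{26475}{8 \cdot 6 \cdot \frac{1}{179}} - \frac{6373}{2189} = - \frac{26475}{\frac{48}{179}} - \frac{6373}{2189} = \left(-26475\right) \frac{179}{48} - \frac{6373}{2189} = - \frac{1579675}{16} - \frac{6373}{2189} = - \frac{3458010543}{35024}$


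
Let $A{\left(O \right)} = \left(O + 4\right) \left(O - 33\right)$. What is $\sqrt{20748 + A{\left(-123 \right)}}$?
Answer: $12 \sqrt{273} \approx 198.27$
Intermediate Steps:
$A{\left(O \right)} = \left(-33 + O\right) \left(4 + O\right)$ ($A{\left(O \right)} = \left(4 + O\right) \left(-33 + O\right) = \left(-33 + O\right) \left(4 + O\right)$)
$\sqrt{20748 + A{\left(-123 \right)}} = \sqrt{20748 - \left(-3435 - 15129\right)} = \sqrt{20748 + \left(-132 + 15129 + 3567\right)} = \sqrt{20748 + 18564} = \sqrt{39312} = 12 \sqrt{273}$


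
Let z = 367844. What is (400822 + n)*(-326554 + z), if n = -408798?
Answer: -329329040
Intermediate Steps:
(400822 + n)*(-326554 + z) = (400822 - 408798)*(-326554 + 367844) = -7976*41290 = -329329040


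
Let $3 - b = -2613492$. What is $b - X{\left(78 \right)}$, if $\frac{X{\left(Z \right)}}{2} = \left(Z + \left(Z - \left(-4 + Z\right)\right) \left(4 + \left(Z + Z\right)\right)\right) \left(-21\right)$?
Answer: $2643651$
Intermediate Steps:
$X{\left(Z \right)} = -672 - 378 Z$ ($X{\left(Z \right)} = 2 \left(Z + \left(Z - \left(-4 + Z\right)\right) \left(4 + \left(Z + Z\right)\right)\right) \left(-21\right) = 2 \left(Z + 4 \left(4 + 2 Z\right)\right) \left(-21\right) = 2 \left(Z + \left(16 + 8 Z\right)\right) \left(-21\right) = 2 \left(16 + 9 Z\right) \left(-21\right) = 2 \left(-336 - 189 Z\right) = -672 - 378 Z$)
$b = 2613495$ ($b = 3 - -2613492 = 3 + 2613492 = 2613495$)
$b - X{\left(78 \right)} = 2613495 - \left(-672 - 29484\right) = 2613495 - -30156 = 2613495 + 30156 = 2643651$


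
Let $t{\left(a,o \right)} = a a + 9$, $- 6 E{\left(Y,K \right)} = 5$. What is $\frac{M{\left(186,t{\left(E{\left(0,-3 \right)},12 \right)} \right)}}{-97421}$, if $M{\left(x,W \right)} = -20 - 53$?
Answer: $\frac{73}{97421} \approx 0.00074933$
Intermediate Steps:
$E{\left(Y,K \right)} = - \frac{5}{6}$ ($E{\left(Y,K \right)} = \left(- \frac{1}{6}\right) 5 = - \frac{5}{6}$)
$t{\left(a,o \right)} = 9 + a^{2}$ ($t{\left(a,o \right)} = a^{2} + 9 = 9 + a^{2}$)
$M{\left(x,W \right)} = -73$ ($M{\left(x,W \right)} = -20 - 53 = -73$)
$\frac{M{\left(186,t{\left(E{\left(0,-3 \right)},12 \right)} \right)}}{-97421} = - \frac{73}{-97421} = \left(-73\right) \left(- \frac{1}{97421}\right) = \frac{73}{97421}$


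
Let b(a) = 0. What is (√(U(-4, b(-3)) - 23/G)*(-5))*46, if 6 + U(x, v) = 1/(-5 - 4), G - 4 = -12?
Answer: -115*I*√466/6 ≈ -413.75*I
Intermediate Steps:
G = -8 (G = 4 - 12 = -8)
U(x, v) = -55/9 (U(x, v) = -6 + 1/(-5 - 4) = -6 + 1/(-9) = -6 - ⅑ = -55/9)
(√(U(-4, b(-3)) - 23/G)*(-5))*46 = (√(-55/9 - 23/(-8))*(-5))*46 = (√(-55/9 - 23*(-⅛))*(-5))*46 = (√(-55/9 + 23/8)*(-5))*46 = (√(-233/72)*(-5))*46 = ((I*√466/12)*(-5))*46 = -5*I*√466/12*46 = -115*I*√466/6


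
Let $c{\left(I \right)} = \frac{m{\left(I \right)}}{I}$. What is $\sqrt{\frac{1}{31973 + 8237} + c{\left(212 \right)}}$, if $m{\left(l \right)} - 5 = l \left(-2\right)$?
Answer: $\frac{i \sqrt{8976201282285}}{2131130} \approx 1.4058 i$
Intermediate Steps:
$m{\left(l \right)} = 5 - 2 l$ ($m{\left(l \right)} = 5 + l \left(-2\right) = 5 - 2 l$)
$c{\left(I \right)} = \frac{5 - 2 I}{I}$
$\sqrt{\frac{1}{31973 + 8237} + c{\left(212 \right)}} = \sqrt{\frac{1}{31973 + 8237} - \left(2 - \frac{5}{212}\right)} = \sqrt{\frac{1}{40210} + \left(-2 + 5 \cdot \frac{1}{212}\right)} = \sqrt{\frac{1}{40210} + \left(-2 + \frac{5}{212}\right)} = \sqrt{\frac{1}{40210} - \frac{419}{212}} = \sqrt{- \frac{8423889}{4262260}} = \frac{i \sqrt{8976201282285}}{2131130}$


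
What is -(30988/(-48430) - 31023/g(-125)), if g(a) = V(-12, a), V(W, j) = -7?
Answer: -751113487/169505 ≈ -4431.2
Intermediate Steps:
g(a) = -7
-(30988/(-48430) - 31023/g(-125)) = -(30988/(-48430) - 31023/(-7)) = -(30988*(-1/48430) - 31023*(-⅐)) = -(-15494/24215 + 31023/7) = -1*751113487/169505 = -751113487/169505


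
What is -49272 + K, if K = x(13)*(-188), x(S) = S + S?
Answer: -54160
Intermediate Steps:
x(S) = 2*S
K = -4888 (K = (2*13)*(-188) = 26*(-188) = -4888)
-49272 + K = -49272 - 4888 = -54160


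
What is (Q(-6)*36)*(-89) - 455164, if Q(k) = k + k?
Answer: -416716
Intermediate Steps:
Q(k) = 2*k
(Q(-6)*36)*(-89) - 455164 = ((2*(-6))*36)*(-89) - 455164 = -12*36*(-89) - 455164 = -432*(-89) - 455164 = 38448 - 455164 = -416716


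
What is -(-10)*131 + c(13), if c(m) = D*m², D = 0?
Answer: 1310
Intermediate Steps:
c(m) = 0 (c(m) = 0*m² = 0)
-(-10)*131 + c(13) = -(-10)*131 + 0 = -10*(-131) + 0 = 1310 + 0 = 1310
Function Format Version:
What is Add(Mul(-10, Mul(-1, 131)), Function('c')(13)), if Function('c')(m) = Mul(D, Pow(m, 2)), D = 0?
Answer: 1310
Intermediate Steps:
Function('c')(m) = 0 (Function('c')(m) = Mul(0, Pow(m, 2)) = 0)
Add(Mul(-10, Mul(-1, 131)), Function('c')(13)) = Add(Mul(-10, Mul(-1, 131)), 0) = Add(Mul(-10, -131), 0) = Add(1310, 0) = 1310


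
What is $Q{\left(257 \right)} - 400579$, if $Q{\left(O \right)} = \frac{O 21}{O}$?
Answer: $-400558$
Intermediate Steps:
$Q{\left(O \right)} = 21$ ($Q{\left(O \right)} = \frac{21 O}{O} = 21$)
$Q{\left(257 \right)} - 400579 = 21 - 400579 = -400558$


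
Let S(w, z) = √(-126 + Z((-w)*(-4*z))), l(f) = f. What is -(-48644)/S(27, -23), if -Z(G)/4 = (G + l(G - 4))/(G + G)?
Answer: -72966*I*√1392627/20183 ≈ -4266.3*I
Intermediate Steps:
Z(G) = -2*(-4 + 2*G)/G (Z(G) = -4*(G + (G - 4))/(G + G) = -4*(G + (-4 + G))/(2*G) = -4*(-4 + 2*G)*1/(2*G) = -2*(-4 + 2*G)/G)
S(w, z) = √(-130 + 2/(w*z)) (S(w, z) = √(-126 + (-4 + 8/(((-w)*(-4*z))))) = √(-126 + (-4 + 8/((4*w*z)))) = √(-126 + (-4 + 8*(1/(4*w*z)))) = √(-126 + (-4 + 2/(w*z))) = √(-130 + 2/(w*z)))
-(-48644)/S(27, -23) = -(-48644)/(√(-130 + 2/(27*(-23)))) = -(-48644)/(√(-130 + 2*(1/27)*(-1/23))) = -(-48644)/(√(-130 - 2/621)) = -(-48644)/(√(-80732/621)) = -(-48644)/(2*I*√1392627/207) = -(-48644)*(-3*I*√1392627/40366) = -72966*I*√1392627/20183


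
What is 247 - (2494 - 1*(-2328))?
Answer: -4575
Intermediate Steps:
247 - (2494 - 1*(-2328)) = 247 - (2494 + 2328) = 247 - 1*4822 = 247 - 4822 = -4575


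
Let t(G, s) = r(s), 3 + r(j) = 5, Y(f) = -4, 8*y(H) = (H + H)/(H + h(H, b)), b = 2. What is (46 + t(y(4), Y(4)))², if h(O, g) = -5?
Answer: 2304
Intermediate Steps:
y(H) = H/(4*(-5 + H)) (y(H) = ((H + H)/(H - 5))/8 = ((2*H)/(-5 + H))/8 = (2*H/(-5 + H))/8 = H/(4*(-5 + H)))
r(j) = 2 (r(j) = -3 + 5 = 2)
t(G, s) = 2
(46 + t(y(4), Y(4)))² = (46 + 2)² = 48² = 2304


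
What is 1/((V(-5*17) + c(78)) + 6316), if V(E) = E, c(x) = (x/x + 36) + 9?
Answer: 1/6277 ≈ 0.00015931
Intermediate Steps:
c(x) = 46 (c(x) = (1 + 36) + 9 = 37 + 9 = 46)
1/((V(-5*17) + c(78)) + 6316) = 1/((-5*17 + 46) + 6316) = 1/((-85 + 46) + 6316) = 1/(-39 + 6316) = 1/6277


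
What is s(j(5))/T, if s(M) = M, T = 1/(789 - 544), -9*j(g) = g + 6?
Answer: -2695/9 ≈ -299.44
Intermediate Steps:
j(g) = -⅔ - g/9 (j(g) = -(g + 6)/9 = -(6 + g)/9 = -⅔ - g/9)
T = 1/245 ≈ 0.0040816
s(j(5))/T = (-⅔ - ⅑*5)/(1/245) = (-⅔ - 5/9)*245 = -11/9*245 = -2695/9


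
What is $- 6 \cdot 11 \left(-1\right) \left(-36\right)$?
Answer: $-2376$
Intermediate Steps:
$- 6 \cdot 11 \left(-1\right) \left(-36\right) = - 6 \left(\left(-11\right) \left(-36\right)\right) = \left(-6\right) 396 = -2376$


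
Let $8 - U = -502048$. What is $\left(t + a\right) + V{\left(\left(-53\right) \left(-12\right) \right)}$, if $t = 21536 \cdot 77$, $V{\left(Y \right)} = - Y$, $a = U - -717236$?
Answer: $2876928$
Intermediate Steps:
$U = 502056$ ($U = 8 - -502048 = 8 + 502048 = 502056$)
$a = 1219292$ ($a = 502056 - -717236 = 502056 + 717236 = 1219292$)
$t = 1658272$
$\left(t + a\right) + V{\left(\left(-53\right) \left(-12\right) \right)} = \left(1658272 + 1219292\right) - \left(-53\right) \left(-12\right) = 2877564 - 636 = 2876928$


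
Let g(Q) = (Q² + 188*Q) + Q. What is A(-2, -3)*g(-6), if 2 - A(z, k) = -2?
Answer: -4392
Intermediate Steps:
g(Q) = Q² + 189*Q
A(z, k) = 4 (A(z, k) = 2 - 1*(-2) = 2 + 2 = 4)
A(-2, -3)*g(-6) = 4*(-6*(189 - 6)) = 4*(-6*183) = 4*(-1098) = -4392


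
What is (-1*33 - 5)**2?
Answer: 1444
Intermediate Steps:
(-1*33 - 5)**2 = (-33 - 5)**2 = (-38)**2 = 1444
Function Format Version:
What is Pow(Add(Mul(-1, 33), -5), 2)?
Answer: 1444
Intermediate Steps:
Pow(Add(Mul(-1, 33), -5), 2) = Pow(Add(-33, -5), 2) = Pow(-38, 2) = 1444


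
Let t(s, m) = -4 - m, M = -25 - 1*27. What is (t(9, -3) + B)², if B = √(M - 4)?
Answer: (1 - 2*I*√14)² ≈ -55.0 - 14.967*I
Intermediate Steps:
M = -52 (M = -25 - 27 = -52)
B = 2*I*√14 (B = √(-52 - 4) = √(-56) = 2*I*√14 ≈ 7.4833*I)
(t(9, -3) + B)² = ((-4 - 1*(-3)) + 2*I*√14)² = ((-4 + 3) + 2*I*√14)² = (-1 + 2*I*√14)²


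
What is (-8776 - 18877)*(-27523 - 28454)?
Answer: 1547931981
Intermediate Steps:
(-8776 - 18877)*(-27523 - 28454) = -27653*(-55977) = 1547931981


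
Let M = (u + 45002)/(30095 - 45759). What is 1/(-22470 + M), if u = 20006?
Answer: -979/22002193 ≈ -4.4496e-5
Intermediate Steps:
M = -4063/979 (M = (20006 + 45002)/(30095 - 45759) = 65008/(-15664) = 65008*(-1/15664) = -4063/979 ≈ -4.1502)
1/(-22470 + M) = 1/(-22470 - 4063/979) = 1/(-22002193/979) = -979/22002193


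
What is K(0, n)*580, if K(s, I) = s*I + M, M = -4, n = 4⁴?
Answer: -2320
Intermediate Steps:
n = 256
K(s, I) = -4 + I*s (K(s, I) = s*I - 4 = I*s - 4 = -4 + I*s)
K(0, n)*580 = (-4 + 256*0)*580 = (-4 + 0)*580 = -4*580 = -2320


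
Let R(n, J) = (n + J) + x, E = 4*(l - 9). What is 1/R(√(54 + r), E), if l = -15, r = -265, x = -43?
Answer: -139/19532 - I*√211/19532 ≈ -0.0071165 - 0.00074369*I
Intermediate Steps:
E = -96 (E = 4*(-15 - 9) = 4*(-24) = -96)
R(n, J) = -43 + J + n (R(n, J) = (n + J) - 43 = (J + n) - 43 = -43 + J + n)
1/R(√(54 + r), E) = 1/(-43 - 96 + √(54 - 265)) = 1/(-43 - 96 + √(-211)) = 1/(-43 - 96 + I*√211) = 1/(-139 + I*√211)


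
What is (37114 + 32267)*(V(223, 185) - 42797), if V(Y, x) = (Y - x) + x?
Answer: -2953826694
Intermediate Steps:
V(Y, x) = Y
(37114 + 32267)*(V(223, 185) - 42797) = (37114 + 32267)*(223 - 42797) = 69381*(-42574) = -2953826694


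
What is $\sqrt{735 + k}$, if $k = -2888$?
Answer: $i \sqrt{2153} \approx 46.4 i$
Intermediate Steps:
$\sqrt{735 + k} = \sqrt{735 - 2888} = \sqrt{-2153} = i \sqrt{2153}$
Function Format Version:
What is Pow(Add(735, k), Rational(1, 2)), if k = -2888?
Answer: Mul(I, Pow(2153, Rational(1, 2))) ≈ Mul(46.400, I)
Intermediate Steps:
Pow(Add(735, k), Rational(1, 2)) = Pow(Add(735, -2888), Rational(1, 2)) = Pow(-2153, Rational(1, 2)) = Mul(I, Pow(2153, Rational(1, 2)))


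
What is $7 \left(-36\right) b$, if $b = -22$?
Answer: $5544$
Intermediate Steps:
$7 \left(-36\right) b = 7 \left(-36\right) \left(-22\right) = \left(-252\right) \left(-22\right) = 5544$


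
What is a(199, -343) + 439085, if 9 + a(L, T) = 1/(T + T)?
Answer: 301206135/686 ≈ 4.3908e+5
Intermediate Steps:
a(L, T) = -9 + 1/(2*T) (a(L, T) = -9 + 1/(T + T) = -9 + 1/(2*T))
a(199, -343) + 439085 = (-9 + (½)/(-343)) + 439085 = (-9 + (½)*(-1/343)) + 439085 = (-9 - 1/686) + 439085 = -6175/686 + 439085 = 301206135/686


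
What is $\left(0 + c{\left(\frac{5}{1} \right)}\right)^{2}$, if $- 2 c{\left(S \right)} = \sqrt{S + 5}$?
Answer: $\frac{5}{2} \approx 2.5$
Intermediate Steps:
$c{\left(S \right)} = - \frac{\sqrt{5 + S}}{2}$ ($c{\left(S \right)} = - \frac{\sqrt{S + 5}}{2} = - \frac{\sqrt{5 + S}}{2}$)
$\left(0 + c{\left(\frac{5}{1} \right)}\right)^{2} = \left(0 - \frac{\sqrt{5 + \frac{5}{1}}}{2}\right)^{2} = \left(0 - \frac{\sqrt{5 + 5 \cdot 1}}{2}\right)^{2} = \left(0 - \frac{\sqrt{5 + 5}}{2}\right)^{2} = \left(0 - \frac{\sqrt{10}}{2}\right)^{2} = \left(- \frac{\sqrt{10}}{2}\right)^{2} = \frac{5}{2}$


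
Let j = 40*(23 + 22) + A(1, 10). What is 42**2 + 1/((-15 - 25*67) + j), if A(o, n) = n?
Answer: 211681/120 ≈ 1764.0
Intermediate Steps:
j = 1810 (j = 40*(23 + 22) + 10 = 40*45 + 10 = 1800 + 10 = 1810)
42**2 + 1/((-15 - 25*67) + j) = 42**2 + 1/((-15 - 25*67) + 1810) = 1764 + 1/((-15 - 1675) + 1810) = 1764 + 1/(-1690 + 1810) = 1764 + 1/120 = 211681/120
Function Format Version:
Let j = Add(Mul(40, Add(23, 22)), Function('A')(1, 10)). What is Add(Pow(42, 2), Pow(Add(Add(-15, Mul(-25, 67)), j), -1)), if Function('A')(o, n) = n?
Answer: Rational(211681, 120) ≈ 1764.0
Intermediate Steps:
j = 1810 (j = Add(Mul(40, Add(23, 22)), 10) = Add(Mul(40, 45), 10) = Add(1800, 10) = 1810)
Add(Pow(42, 2), Pow(Add(Add(-15, Mul(-25, 67)), j), -1)) = Add(Pow(42, 2), Pow(Add(Add(-15, Mul(-25, 67)), 1810), -1)) = Add(1764, Pow(Add(Add(-15, -1675), 1810), -1)) = Add(1764, Pow(Add(-1690, 1810), -1)) = Add(1764, Pow(120, -1)) = Add(1764, Rational(1, 120)) = Rational(211681, 120)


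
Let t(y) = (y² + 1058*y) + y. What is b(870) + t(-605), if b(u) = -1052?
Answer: -275722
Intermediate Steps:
t(y) = y² + 1059*y
b(870) + t(-605) = -1052 - 605*(1059 - 605) = -1052 - 605*454 = -1052 - 274670 = -275722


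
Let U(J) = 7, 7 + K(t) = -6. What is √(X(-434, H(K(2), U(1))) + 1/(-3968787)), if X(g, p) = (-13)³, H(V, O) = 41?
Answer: 4*I*√2162846296639155/3968787 ≈ 46.872*I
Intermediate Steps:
K(t) = -13 (K(t) = -7 - 6 = -13)
X(g, p) = -2197
√(X(-434, H(K(2), U(1))) + 1/(-3968787)) = √(-2197 + 1/(-3968787)) = √(-2197 - 1/3968787) = √(-8719425040/3968787) = 4*I*√2162846296639155/3968787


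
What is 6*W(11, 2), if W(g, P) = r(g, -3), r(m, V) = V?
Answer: -18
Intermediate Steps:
W(g, P) = -3
6*W(11, 2) = 6*(-3) = -18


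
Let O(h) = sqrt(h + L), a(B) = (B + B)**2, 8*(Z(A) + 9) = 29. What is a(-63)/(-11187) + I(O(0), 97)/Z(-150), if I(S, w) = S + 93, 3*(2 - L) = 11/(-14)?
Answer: -1000644/53449 - 4*sqrt(3990)/903 ≈ -19.001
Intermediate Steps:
Z(A) = -43/8 (Z(A) = -9 + (1/8)*29 = -9 + 29/8 = -43/8)
L = 95/42 (L = 2 - 11/(3*(-14)) = 2 - 11*(-1)/(3*14) = 2 - 1/3*(-11/14) = 2 + 11/42 = 95/42 ≈ 2.2619)
a(B) = 4*B**2 (a(B) = (2*B)**2 = 4*B**2)
O(h) = sqrt(95/42 + h) (O(h) = sqrt(h + 95/42) = sqrt(95/42 + h))
I(S, w) = 93 + S
a(-63)/(-11187) + I(O(0), 97)/Z(-150) = (4*(-63)**2)/(-11187) + (93 + sqrt(3990 + 1764*0)/42)/(-43/8) = (4*3969)*(-1/11187) + (93 + sqrt(3990 + 0)/42)*(-8/43) = 15876*(-1/11187) + (93 + sqrt(3990)/42)*(-8/43) = -1764/1243 + (-744/43 - 4*sqrt(3990)/903) = -1000644/53449 - 4*sqrt(3990)/903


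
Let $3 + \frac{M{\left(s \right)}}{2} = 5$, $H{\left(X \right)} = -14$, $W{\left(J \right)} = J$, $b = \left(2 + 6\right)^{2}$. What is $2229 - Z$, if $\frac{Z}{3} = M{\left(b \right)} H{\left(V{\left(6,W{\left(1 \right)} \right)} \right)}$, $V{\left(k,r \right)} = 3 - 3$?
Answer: $2397$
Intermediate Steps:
$b = 64$ ($b = 8^{2} = 64$)
$V{\left(k,r \right)} = 0$ ($V{\left(k,r \right)} = 3 - 3 = 0$)
$M{\left(s \right)} = 4$ ($M{\left(s \right)} = -6 + 2 \cdot 5 = -6 + 10 = 4$)
$Z = -168$ ($Z = 3 \cdot 4 \left(-14\right) = 3 \left(-56\right) = -168$)
$2229 - Z = 2229 - -168 = 2229 + 168 = 2397$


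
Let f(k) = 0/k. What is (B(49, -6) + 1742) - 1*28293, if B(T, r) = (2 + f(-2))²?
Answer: -26547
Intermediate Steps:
f(k) = 0
B(T, r) = 4 (B(T, r) = (2 + 0)² = 2² = 4)
(B(49, -6) + 1742) - 1*28293 = (4 + 1742) - 1*28293 = 1746 - 28293 = -26547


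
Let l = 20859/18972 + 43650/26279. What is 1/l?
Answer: 9775788/26985911 ≈ 0.36226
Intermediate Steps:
l = 26985911/9775788 (l = 20859*(1/18972) + 43650*(1/26279) = 409/372 + 43650/26279 = 26985911/9775788 ≈ 2.7605)
1/l = 1/(26985911/9775788) = 9775788/26985911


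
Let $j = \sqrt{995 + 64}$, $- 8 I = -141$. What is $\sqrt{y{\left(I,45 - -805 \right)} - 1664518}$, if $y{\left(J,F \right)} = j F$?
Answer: $\sqrt{-1664518 + 850 \sqrt{1059}} \approx 1279.4 i$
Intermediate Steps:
$I = \frac{141}{8}$ ($I = \left(- \frac{1}{8}\right) \left(-141\right) = \frac{141}{8} \approx 17.625$)
$j = \sqrt{1059} \approx 32.542$
$y{\left(J,F \right)} = F \sqrt{1059}$ ($y{\left(J,F \right)} = \sqrt{1059} F = F \sqrt{1059}$)
$\sqrt{y{\left(I,45 - -805 \right)} - 1664518} = \sqrt{\left(45 - -805\right) \sqrt{1059} - 1664518} = \sqrt{\left(45 + 805\right) \sqrt{1059} - 1664518} = \sqrt{850 \sqrt{1059} - 1664518} = \sqrt{-1664518 + 850 \sqrt{1059}}$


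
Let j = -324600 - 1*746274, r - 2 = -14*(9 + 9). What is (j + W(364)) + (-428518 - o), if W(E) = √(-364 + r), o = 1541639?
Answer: -3041031 + I*√614 ≈ -3.041e+6 + 24.779*I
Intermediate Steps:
r = -250 (r = 2 - 14*(9 + 9) = 2 - 14*18 = 2 - 252 = -250)
j = -1070874 (j = -324600 - 746274 = -1070874)
W(E) = I*√614 (W(E) = √(-364 - 250) = √(-614) = I*√614)
(j + W(364)) + (-428518 - o) = (-1070874 + I*√614) + (-428518 - 1*1541639) = (-1070874 + I*√614) + (-428518 - 1541639) = (-1070874 + I*√614) - 1970157 = -3041031 + I*√614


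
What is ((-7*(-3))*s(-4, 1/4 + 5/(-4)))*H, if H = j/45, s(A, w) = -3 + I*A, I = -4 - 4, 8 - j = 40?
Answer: -6496/15 ≈ -433.07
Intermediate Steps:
j = -32 (j = 8 - 1*40 = 8 - 40 = -32)
I = -8
s(A, w) = -3 - 8*A
H = -32/45 ≈ -0.71111
((-7*(-3))*s(-4, 1/4 + 5/(-4)))*H = ((-7*(-3))*(-3 - 8*(-4)))*(-32/45) = (21*(-3 + 32))*(-32/45) = (21*29)*(-32/45) = 609*(-32/45) = -6496/15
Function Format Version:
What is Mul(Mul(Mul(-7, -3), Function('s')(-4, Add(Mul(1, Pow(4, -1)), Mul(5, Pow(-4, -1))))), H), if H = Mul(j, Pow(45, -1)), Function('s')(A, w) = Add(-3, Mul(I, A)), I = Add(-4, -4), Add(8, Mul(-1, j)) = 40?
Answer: Rational(-6496, 15) ≈ -433.07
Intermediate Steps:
j = -32 (j = Add(8, Mul(-1, 40)) = Add(8, -40) = -32)
I = -8
Function('s')(A, w) = Add(-3, Mul(-8, A))
H = Rational(-32, 45) (H = Mul(-32, Pow(45, -1)) = Mul(-32, Rational(1, 45)) = Rational(-32, 45) ≈ -0.71111)
Mul(Mul(Mul(-7, -3), Function('s')(-4, Add(Mul(1, Pow(4, -1)), Mul(5, Pow(-4, -1))))), H) = Mul(Mul(Mul(-7, -3), Add(-3, Mul(-8, -4))), Rational(-32, 45)) = Mul(Mul(21, Add(-3, 32)), Rational(-32, 45)) = Mul(Mul(21, 29), Rational(-32, 45)) = Mul(609, Rational(-32, 45)) = Rational(-6496, 15)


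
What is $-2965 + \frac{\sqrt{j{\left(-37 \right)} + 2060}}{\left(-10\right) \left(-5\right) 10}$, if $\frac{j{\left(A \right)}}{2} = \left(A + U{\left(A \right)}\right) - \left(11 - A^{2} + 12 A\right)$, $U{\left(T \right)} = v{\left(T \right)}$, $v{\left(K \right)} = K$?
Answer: $-2965 + \frac{\sqrt{1379}}{250} \approx -2964.9$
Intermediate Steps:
$U{\left(T \right)} = T$
$j{\left(A \right)} = -22 - 20 A + 2 A^{2}$ ($j{\left(A \right)} = 2 \left(\left(A + A\right) - \left(11 - A^{2} + 12 A\right)\right) = 2 \left(2 A - \left(11 - A^{2} + 12 A\right)\right) = 2 \left(-11 + A^{2} - 10 A\right) = -22 - 20 A + 2 A^{2}$)
$-2965 + \frac{\sqrt{j{\left(-37 \right)} + 2060}}{\left(-10\right) \left(-5\right) 10} = -2965 + \frac{\sqrt{\left(-22 - -740 + 2 \left(-37\right)^{2}\right) + 2060}}{\left(-10\right) \left(-5\right) 10} = -2965 + \frac{\sqrt{\left(-22 + 740 + 2 \cdot 1369\right) + 2060}}{50 \cdot 10} = -2965 + \frac{\sqrt{\left(-22 + 740 + 2738\right) + 2060}}{500} = -2965 + \sqrt{3456 + 2060} \cdot \frac{1}{500} = -2965 + \sqrt{5516} \cdot \frac{1}{500} = -2965 + 2 \sqrt{1379} \cdot \frac{1}{500} = -2965 + \frac{\sqrt{1379}}{250}$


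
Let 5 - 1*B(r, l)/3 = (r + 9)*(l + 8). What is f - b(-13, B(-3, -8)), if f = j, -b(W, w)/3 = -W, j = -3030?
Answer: -2991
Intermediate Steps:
B(r, l) = 15 - 3*(8 + l)*(9 + r) (B(r, l) = 15 - 3*(r + 9)*(l + 8) = 15 - 3*(9 + r)*(8 + l) = 15 - 3*(8 + l)*(9 + r))
b(W, w) = 3*W (b(W, w) = -(-3)*W = 3*W)
f = -3030
f - b(-13, B(-3, -8)) = -3030 - 3*(-13) = -3030 - 1*(-39) = -3030 + 39 = -2991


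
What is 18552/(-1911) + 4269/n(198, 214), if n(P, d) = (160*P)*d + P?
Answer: -13974352253/1439560122 ≈ -9.7074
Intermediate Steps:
n(P, d) = P + 160*P*d (n(P, d) = 160*P*d + P = P + 160*P*d)
18552/(-1911) + 4269/n(198, 214) = 18552/(-1911) + 4269/((198*(1 + 160*214))) = 18552*(-1/1911) + 4269/((198*(1 + 34240))) = -6184/637 + 4269/((198*34241)) = -6184/637 + 4269/6779718 = -6184/637 + 4269*(1/6779718) = -6184/637 + 1423/2259906 = -13974352253/1439560122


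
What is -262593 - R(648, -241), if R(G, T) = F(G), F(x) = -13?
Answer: -262580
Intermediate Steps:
R(G, T) = -13
-262593 - R(648, -241) = -262593 - 1*(-13) = -262593 + 13 = -262580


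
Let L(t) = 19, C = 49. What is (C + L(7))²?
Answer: 4624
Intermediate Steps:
(C + L(7))² = (49 + 19)² = 68² = 4624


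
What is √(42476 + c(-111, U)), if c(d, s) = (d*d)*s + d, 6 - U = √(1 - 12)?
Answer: √(116291 - 12321*I*√11) ≈ 346.09 - 59.037*I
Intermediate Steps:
U = 6 - I*√11 (U = 6 - √(1 - 12) = 6 - √(-11) = 6 - I*√11 ≈ 6.0 - 3.3166*I)
c(d, s) = d + s*d² (c(d, s) = d²*s + d = s*d² + d = d + s*d²)
√(42476 + c(-111, U)) = √(42476 - 111*(1 - 111*(6 - I*√11))) = √(42476 - 111*(1 + (-666 + 111*I*√11))) = √(42476 - 111*(-665 + 111*I*√11)) = √(42476 + (73815 - 12321*I*√11)) = √(116291 - 12321*I*√11)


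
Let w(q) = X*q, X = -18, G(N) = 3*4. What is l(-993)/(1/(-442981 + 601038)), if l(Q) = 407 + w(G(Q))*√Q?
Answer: 64329199 - 34140312*I*√993 ≈ 6.4329e+7 - 1.0758e+9*I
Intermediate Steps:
G(N) = 12
w(q) = -18*q
l(Q) = 407 - 216*√Q (l(Q) = 407 + (-18*12)*√Q = 407 - 216*√Q)
l(-993)/(1/(-442981 + 601038)) = (407 - 216*I*√993)/(1/(-442981 + 601038)) = (407 - 216*I*√993)/(1/158057) = (407 - 216*I*√993)*158057 = 64329199 - 34140312*I*√993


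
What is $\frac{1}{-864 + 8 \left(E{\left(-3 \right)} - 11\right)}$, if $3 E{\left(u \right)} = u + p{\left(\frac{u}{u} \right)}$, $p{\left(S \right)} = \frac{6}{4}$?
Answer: $- \frac{1}{956} \approx -0.001046$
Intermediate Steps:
$p{\left(S \right)} = \frac{3}{2}$ ($p{\left(S \right)} = 6 \cdot \frac{1}{4} = \frac{3}{2}$)
$E{\left(u \right)} = \frac{1}{2} + \frac{u}{3}$ ($E{\left(u \right)} = \frac{u + \frac{3}{2}}{3} = \frac{\frac{3}{2} + u}{3} = \frac{1}{2} + \frac{u}{3}$)
$\frac{1}{-864 + 8 \left(E{\left(-3 \right)} - 11\right)} = \frac{1}{-864 + 8 \left(\left(\frac{1}{2} + \frac{1}{3} \left(-3\right)\right) - 11\right)} = \frac{1}{-864 + 8 \left(\left(\frac{1}{2} - 1\right) - 11\right)} = \frac{1}{-864 + 8 \left(- \frac{1}{2} - 11\right)} = \frac{1}{-864 + 8 \left(- \frac{23}{2}\right)} = \frac{1}{-864 - 92} = \frac{1}{-956} = - \frac{1}{956}$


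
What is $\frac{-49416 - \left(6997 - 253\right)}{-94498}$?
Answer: $\frac{28080}{47249} \approx 0.5943$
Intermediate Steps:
$\frac{-49416 - \left(6997 - 253\right)}{-94498} = \left(-49416 - 6744\right) \left(- \frac{1}{94498}\right) = \left(-56160\right) \left(- \frac{1}{94498}\right) = \frac{28080}{47249}$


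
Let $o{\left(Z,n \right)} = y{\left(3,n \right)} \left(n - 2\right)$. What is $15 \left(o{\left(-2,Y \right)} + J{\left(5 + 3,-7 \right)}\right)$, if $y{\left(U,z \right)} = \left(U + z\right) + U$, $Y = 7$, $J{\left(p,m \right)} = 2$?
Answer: $1005$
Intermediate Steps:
$y{\left(U,z \right)} = z + 2 U$
$o{\left(Z,n \right)} = \left(-2 + n\right) \left(6 + n\right)$ ($o{\left(Z,n \right)} = \left(n + 2 \cdot 3\right) \left(n - 2\right) = \left(n + 6\right) \left(-2 + n\right) = \left(6 + n\right) \left(-2 + n\right) = \left(-2 + n\right) \left(6 + n\right)$)
$15 \left(o{\left(-2,Y \right)} + J{\left(5 + 3,-7 \right)}\right) = 15 \left(\left(-2 + 7\right) \left(6 + 7\right) + 2\right) = 15 \left(5 \cdot 13 + 2\right) = 15 \left(65 + 2\right) = 15 \cdot 67 = 1005$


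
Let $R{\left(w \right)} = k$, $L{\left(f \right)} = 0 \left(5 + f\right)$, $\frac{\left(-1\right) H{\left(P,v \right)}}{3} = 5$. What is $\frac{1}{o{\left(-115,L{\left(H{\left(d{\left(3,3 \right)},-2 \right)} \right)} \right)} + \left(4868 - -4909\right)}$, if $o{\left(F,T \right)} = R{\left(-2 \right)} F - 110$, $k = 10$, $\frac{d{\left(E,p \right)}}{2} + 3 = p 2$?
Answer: $\frac{1}{8517} \approx 0.00011741$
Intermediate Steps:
$d{\left(E,p \right)} = -6 + 4 p$ ($d{\left(E,p \right)} = -6 + 2 p 2 = -6 + 2 \cdot 2 p = -6 + 4 p$)
$H{\left(P,v \right)} = -15$ ($H{\left(P,v \right)} = \left(-3\right) 5 = -15$)
$L{\left(f \right)} = 0$
$R{\left(w \right)} = 10$
$o{\left(F,T \right)} = -110 + 10 F$ ($o{\left(F,T \right)} = 10 F - 110 = -110 + 10 F$)
$\frac{1}{o{\left(-115,L{\left(H{\left(d{\left(3,3 \right)},-2 \right)} \right)} \right)} + \left(4868 - -4909\right)} = \frac{1}{\left(-110 + 10 \left(-115\right)\right) + \left(4868 - -4909\right)} = \frac{1}{\left(-110 - 1150\right) + \left(4868 + 4909\right)} = \frac{1}{-1260 + 9777} = \frac{1}{8517}$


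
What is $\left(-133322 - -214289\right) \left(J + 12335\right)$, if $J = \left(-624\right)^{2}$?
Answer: $32525334537$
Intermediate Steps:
$J = 389376$
$\left(-133322 - -214289\right) \left(J + 12335\right) = \left(-133322 - -214289\right) \left(389376 + 12335\right) = \left(-133322 + \left(-25138 + 239427\right)\right) 401711 = \left(-133322 + 214289\right) 401711 = 80967 \cdot 401711 = 32525334537$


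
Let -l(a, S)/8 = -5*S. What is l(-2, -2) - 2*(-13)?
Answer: -54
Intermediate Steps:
l(a, S) = 40*S (l(a, S) = -(-40)*S = 40*S)
l(-2, -2) - 2*(-13) = 40*(-2) - 2*(-13) = -80 + 26 = -54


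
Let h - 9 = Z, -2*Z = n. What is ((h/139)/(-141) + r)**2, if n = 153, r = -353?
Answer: 21272877736009/170720356 ≈ 1.2461e+5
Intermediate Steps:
Z = -153/2 (Z = -1/2*153 = -153/2 ≈ -76.500)
h = -135/2 (h = 9 - 153/2 = -135/2 ≈ -67.500)
((h/139)/(-141) + r)**2 = (-135/2/139/(-141) - 353)**2 = (-135/2*1/139*(-1/141) - 353)**2 = (-135/278*(-1/141) - 353)**2 = (45/13066 - 353)**2 = (-4612253/13066)**2 = 21272877736009/170720356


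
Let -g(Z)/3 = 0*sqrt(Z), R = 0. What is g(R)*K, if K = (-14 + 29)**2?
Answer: 0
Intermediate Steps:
g(Z) = 0 (g(Z) = -0*sqrt(Z) = -3*0 = 0)
K = 225 (K = 15**2 = 225)
g(R)*K = 0*225 = 0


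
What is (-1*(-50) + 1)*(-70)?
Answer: -3570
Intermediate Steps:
(-1*(-50) + 1)*(-70) = (50 + 1)*(-70) = 51*(-70) = -3570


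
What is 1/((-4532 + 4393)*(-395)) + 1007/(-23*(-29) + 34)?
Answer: 55290036/38488405 ≈ 1.4365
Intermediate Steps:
1/((-4532 + 4393)*(-395)) + 1007/(-23*(-29) + 34) = -1/395/(-139) + 1007/(667 + 34) = -1/139*(-1/395) + 1007/701 = 1/54905 + 1007*(1/701) = 1/54905 + 1007/701 = 55290036/38488405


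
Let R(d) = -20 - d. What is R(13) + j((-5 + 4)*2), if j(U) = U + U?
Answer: -37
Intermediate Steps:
j(U) = 2*U
R(13) + j((-5 + 4)*2) = (-20 - 1*13) + 2*((-5 + 4)*2) = (-20 - 13) + 2*(-1*2) = -33 + 2*(-2) = -33 - 4 = -37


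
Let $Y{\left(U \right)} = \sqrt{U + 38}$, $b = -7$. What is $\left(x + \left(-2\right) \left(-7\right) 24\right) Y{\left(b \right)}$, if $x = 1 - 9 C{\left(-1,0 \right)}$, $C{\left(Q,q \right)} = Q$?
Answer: $346 \sqrt{31} \approx 1926.4$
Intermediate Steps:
$x = 10$ ($x = 1 - -9 = 1 + 9 = 10$)
$Y{\left(U \right)} = \sqrt{38 + U}$
$\left(x + \left(-2\right) \left(-7\right) 24\right) Y{\left(b \right)} = \left(10 + \left(-2\right) \left(-7\right) 24\right) \sqrt{38 - 7} = \left(10 + 14 \cdot 24\right) \sqrt{31} = \left(10 + 336\right) \sqrt{31} = 346 \sqrt{31}$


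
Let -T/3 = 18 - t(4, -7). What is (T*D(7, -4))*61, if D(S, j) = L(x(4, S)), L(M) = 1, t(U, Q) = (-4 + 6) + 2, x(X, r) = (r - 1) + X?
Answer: -2562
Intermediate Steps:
x(X, r) = -1 + X + r (x(X, r) = (-1 + r) + X = -1 + X + r)
t(U, Q) = 4 (t(U, Q) = 2 + 2 = 4)
D(S, j) = 1
T = -42 (T = -3*(18 - 1*4) = -3*(18 - 4) = -3*14 = -42)
(T*D(7, -4))*61 = -42*1*61 = -42*61 = -2562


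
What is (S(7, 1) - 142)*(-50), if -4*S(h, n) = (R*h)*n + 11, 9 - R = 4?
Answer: 7675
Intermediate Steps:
R = 5 (R = 9 - 1*4 = 9 - 4 = 5)
S(h, n) = -11/4 - 5*h*n/4 (S(h, n) = -((5*h)*n + 11)/4 = -(5*h*n + 11)/4 = -(11 + 5*h*n)/4 = -11/4 - 5*h*n/4)
(S(7, 1) - 142)*(-50) = ((-11/4 - 5/4*7*1) - 142)*(-50) = ((-11/4 - 35/4) - 142)*(-50) = (-23/2 - 142)*(-50) = -307/2*(-50) = 7675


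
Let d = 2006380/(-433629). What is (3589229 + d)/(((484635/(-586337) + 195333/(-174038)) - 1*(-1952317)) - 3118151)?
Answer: -158821872377652911980766/51587816487769979869095 ≈ -3.0787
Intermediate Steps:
d = -2006380/433629 (d = 2006380*(-1/433629) = -2006380/433629 ≈ -4.6270)
(3589229 + d)/(((484635/(-586337) + 195333/(-174038)) - 1*(-1952317)) - 3118151) = (3589229 - 2006380/433629)/(((484635/(-586337) + 195333/(-174038)) - 1*(-1952317)) - 3118151) = 1556391775661/(433629*(((484635*(-1/586337) + 195333*(-1/174038)) + 1952317) - 3118151)) = 1556391775661/(433629*(((-484635/586337 - 195333/174038) + 1952317) - 3118151)) = 1556391775661/(433629*((-198875871351/102044918806 + 1952317) - 3118151)) = 1556391775661/(433629*(199223830872702151/102044918806 - 3118151)) = 1556391775661/(433629*(-118967634747145555/102044918806)) = (1556391775661/433629)*(-102044918806/118967634747145555) = -158821872377652911980766/51587816487769979869095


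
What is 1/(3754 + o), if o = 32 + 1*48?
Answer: 1/3834 ≈ 0.00026082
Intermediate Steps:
o = 80 (o = 32 + 48 = 80)
1/(3754 + o) = 1/(3754 + 80) = 1/3834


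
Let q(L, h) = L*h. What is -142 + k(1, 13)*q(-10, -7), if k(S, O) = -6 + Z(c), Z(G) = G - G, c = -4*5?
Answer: -562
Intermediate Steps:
c = -20
Z(G) = 0
k(S, O) = -6 (k(S, O) = -6 + 0 = -6)
-142 + k(1, 13)*q(-10, -7) = -142 - (-60)*(-7) = -142 - 6*70 = -142 - 420 = -562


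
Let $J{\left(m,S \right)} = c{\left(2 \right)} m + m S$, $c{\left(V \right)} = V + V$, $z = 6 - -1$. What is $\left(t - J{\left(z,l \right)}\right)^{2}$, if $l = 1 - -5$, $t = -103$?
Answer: $29929$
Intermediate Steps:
$z = 7$ ($z = 6 + 1 = 7$)
$c{\left(V \right)} = 2 V$
$l = 6$ ($l = 1 + 5 = 6$)
$J{\left(m,S \right)} = 4 m + S m$ ($J{\left(m,S \right)} = 2 \cdot 2 m + m S = 4 m + S m$)
$\left(t - J{\left(z,l \right)}\right)^{2} = \left(-103 - 7 \left(4 + 6\right)\right)^{2} = \left(-103 - 7 \cdot 10\right)^{2} = \left(-103 - 70\right)^{2} = \left(-173\right)^{2} = 29929$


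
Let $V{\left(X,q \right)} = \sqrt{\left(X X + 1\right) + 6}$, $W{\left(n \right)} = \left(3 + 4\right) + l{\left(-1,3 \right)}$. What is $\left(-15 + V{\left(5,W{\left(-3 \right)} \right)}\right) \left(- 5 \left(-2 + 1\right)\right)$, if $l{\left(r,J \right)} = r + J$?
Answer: $-75 + 20 \sqrt{2} \approx -46.716$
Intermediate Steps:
$l{\left(r,J \right)} = J + r$
$W{\left(n \right)} = 9$ ($W{\left(n \right)} = \left(3 + 4\right) + \left(3 - 1\right) = 7 + 2 = 9$)
$V{\left(X,q \right)} = \sqrt{7 + X^{2}}$ ($V{\left(X,q \right)} = \sqrt{\left(X^{2} + 1\right) + 6} = \sqrt{\left(1 + X^{2}\right) + 6} = \sqrt{7 + X^{2}}$)
$\left(-15 + V{\left(5,W{\left(-3 \right)} \right)}\right) \left(- 5 \left(-2 + 1\right)\right) = \left(-15 + \sqrt{7 + 5^{2}}\right) \left(- 5 \left(-2 + 1\right)\right) = \left(-15 + \sqrt{7 + 25}\right) \left(\left(-5\right) \left(-1\right)\right) = \left(-15 + \sqrt{32}\right) 5 = \left(-15 + 4 \sqrt{2}\right) 5 = -75 + 20 \sqrt{2}$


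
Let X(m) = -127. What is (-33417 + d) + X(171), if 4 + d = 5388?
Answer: -28160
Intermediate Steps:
d = 5384 (d = -4 + 5388 = 5384)
(-33417 + d) + X(171) = (-33417 + 5384) - 127 = -28033 - 127 = -28160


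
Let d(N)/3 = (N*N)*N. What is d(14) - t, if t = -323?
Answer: 8555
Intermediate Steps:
d(N) = 3*N³ (d(N) = 3*((N*N)*N) = 3*(N²*N) = 3*N³)
d(14) - t = 3*14³ - 1*(-323) = 3*2744 + 323 = 8232 + 323 = 8555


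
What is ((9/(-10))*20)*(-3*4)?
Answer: 216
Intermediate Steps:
((9/(-10))*20)*(-3*4) = ((9*(-⅒))*20)*(-12) = -9/10*20*(-12) = -18*(-12) = 216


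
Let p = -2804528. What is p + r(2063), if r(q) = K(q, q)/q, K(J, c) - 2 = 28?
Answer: -5785741234/2063 ≈ -2.8045e+6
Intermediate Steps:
K(J, c) = 30 (K(J, c) = 2 + 28 = 30)
r(q) = 30/q
p + r(2063) = -2804528 + 30/2063 = -5785741234/2063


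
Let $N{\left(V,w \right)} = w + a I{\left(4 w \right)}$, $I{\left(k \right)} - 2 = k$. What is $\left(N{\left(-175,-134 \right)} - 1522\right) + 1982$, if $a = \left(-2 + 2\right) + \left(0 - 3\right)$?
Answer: $1928$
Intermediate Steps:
$I{\left(k \right)} = 2 + k$
$a = -3$ ($a = 0 + \left(0 - 3\right) = 0 - 3 = -3$)
$N{\left(V,w \right)} = -6 - 11 w$ ($N{\left(V,w \right)} = w - 3 \left(2 + 4 w\right) = w - \left(6 + 12 w\right) = -6 - 11 w$)
$\left(N{\left(-175,-134 \right)} - 1522\right) + 1982 = \left(\left(-6 - -1474\right) - 1522\right) + 1982 = \left(\left(-6 + 1474\right) - 1522\right) + 1982 = \left(1468 - 1522\right) + 1982 = -54 + 1982 = 1928$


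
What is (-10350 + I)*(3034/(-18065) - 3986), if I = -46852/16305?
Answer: 12155568311666648/294549825 ≈ 4.1268e+7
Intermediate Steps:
I = -46852/16305 (I = -46852*1/16305 = -46852/16305 ≈ -2.8735)
(-10350 + I)*(3034/(-18065) - 3986) = (-10350 - 46852/16305)*(3034/(-18065) - 3986) = -168803602*(3034*(-1/18065) - 3986)/16305 = -168803602*(-3034/18065 - 3986)/16305 = -168803602/16305*(-72010124/18065) = 12155568311666648/294549825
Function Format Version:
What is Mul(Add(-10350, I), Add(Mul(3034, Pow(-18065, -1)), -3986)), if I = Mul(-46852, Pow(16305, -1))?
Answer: Rational(12155568311666648, 294549825) ≈ 4.1268e+7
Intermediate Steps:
I = Rational(-46852, 16305) (I = Mul(-46852, Rational(1, 16305)) = Rational(-46852, 16305) ≈ -2.8735)
Mul(Add(-10350, I), Add(Mul(3034, Pow(-18065, -1)), -3986)) = Mul(Add(-10350, Rational(-46852, 16305)), Add(Mul(3034, Pow(-18065, -1)), -3986)) = Mul(Rational(-168803602, 16305), Add(Mul(3034, Rational(-1, 18065)), -3986)) = Mul(Rational(-168803602, 16305), Add(Rational(-3034, 18065), -3986)) = Mul(Rational(-168803602, 16305), Rational(-72010124, 18065)) = Rational(12155568311666648, 294549825)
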